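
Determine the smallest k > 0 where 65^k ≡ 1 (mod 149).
148

149 is prime, so ord(65) divides φ(149) = 148.
Divisors of 148: 1, 2, 4, 37, 74, 148.
Repeated squaring: 65^1 ≡ 65, 65^2 ≡ 53, 65^4 ≡ 127, 65^8 ≡ 37, 65^16 ≡ 28, 65^32 ≡ 39, 65^64 ≡ 31, 65^128 ≡ 67 (mod 149).
Test 65^d mod 149 for each divisor d in increasing order:
65^1 ≡ 65
65^2 ≡ 53
65^4 ≡ 127
65^37 = 65^32·65^4·65^1 ≡ 105
65^74 = 65^64·65^8·65^2 ≡ 148
65^148 = 65^128·65^16·65^4 ≡ 1  ← first divisor giving 1
The order is 148.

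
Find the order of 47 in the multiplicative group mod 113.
112

113 is prime, so ord(47) divides φ(113) = 112.
Divisors of 112: 1, 2, 4, 7, 8, 14, 16, 28, 56, 112.
Repeated squaring: 47^1 ≡ 47, 47^2 ≡ 62, 47^4 ≡ 2, 47^8 ≡ 4, 47^16 ≡ 16, 47^32 ≡ 30, 47^64 ≡ 109 (mod 113).
Test 47^d mod 113 for each divisor d in increasing order:
47^1 ≡ 47
47^2 ≡ 62
47^4 ≡ 2
47^7 = 47^4·47^2·47^1 ≡ 65
47^8 ≡ 4
47^14 = 47^8·47^4·47^2 ≡ 44
47^16 ≡ 16
47^28 = 47^16·47^8·47^4 ≡ 15
47^56 = 47^32·47^16·47^8 ≡ 112
47^112 = 47^64·47^32·47^16 ≡ 1  ← first divisor giving 1
The order is 112.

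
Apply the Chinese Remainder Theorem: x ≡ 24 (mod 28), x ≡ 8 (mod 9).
80

Using Chinese Remainder Theorem:
M = 28 × 9 = 252
M1 = 9, M2 = 28
y1 = 9^(-1) mod 28 = 25
y2 = 28^(-1) mod 9 = 1
x = (24×9×25 + 8×28×1) mod 252 = 80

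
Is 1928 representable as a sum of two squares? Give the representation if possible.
22² + 38² (a=22, b=38)

Factorization: 1928 = 2^3 × 241
By Fermat: n is sum of two squares iff every prime p ≡ 3 (mod 4) appears to even power.
All primes ≡ 3 (mod 4) appear to even power.
Search a = 0, 1, 2, … for 1928 - a² a perfect square: first hit at a = 22: 1928 - 484 = 1444 = 38².
1928 = 22² + 38² = 484 + 1444 ✓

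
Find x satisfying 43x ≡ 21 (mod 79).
x ≡ 6 (mod 79)

gcd(43, 79) = 1, which divides 21, so solutions exist.
Find 43^(-1) mod 79 by the extended Euclidean algorithm:
79 = 1 × 43 + 36  ⟹  36 = (1)·79 + (-1)·43
43 = 1 × 36 + 7  ⟹  7 = (-1)·79 + (2)·43
36 = 5 × 7 + 1  ⟹  1 = (6)·79 + (-11)·43
So (-11)·43 ≡ 1 (mod 79), i.e. 43^(-1) ≡ -11 ≡ 68 (mod 79).
x ≡ 68 × 21 = 1428 ≡ 6 (mod 79).
Check: 43 × 6 = 258 ≡ 21 (mod 79).
Unique solution: x ≡ 6 (mod 79)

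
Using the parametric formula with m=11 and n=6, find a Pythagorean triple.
(85, 132, 157)

Euclid's formula: a = m² - n², b = 2mn, c = m² + n²
m = 11, n = 6
a = 11² - 6² = 121 - 36 = 85
b = 2 × 11 × 6 = 132
c = 11² + 6² = 121 + 36 = 157
Verification: 85² + 132² = 7225 + 17424 = 24649 = 157² ✓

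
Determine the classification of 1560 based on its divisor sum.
abundant

Proper divisors of 1560: sum = 1 + 2 + 3 + 4 + 5 + 6 + 8 + 10 + ... + 312 + 390 + 520 + 780 (31 divisors) = 3480
Since 3480 > 1560, 1560 is abundant.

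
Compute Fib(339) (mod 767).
93

Matrix identity: Q^n = [[F_(n+1), F_n], [F_n, F_(n-1)]] with Q = [[1,1],[1,0]].
n = 339 = 101010011₂. Square-and-multiply, entries mod 767:
Q^1 = [[1,1],[1,0]]
Q^2 = (Q^1)² = [[2,1],[1,1]]
Q^5 = (Q^2)²·Q = [[8,5],[5,3]]
Q^10 = (Q^5)² = [[89,55],[55,34]]
Q^21 = (Q^10)²·Q = [[70,208],[208,629]]
Q^42 = (Q^21)² = [[610,429],[429,181]]
Q^84 = (Q^42)² = [[66,325],[325,508]]
Q^169 = (Q^84)²·Q = [[469,300],[300,169]]
Q^339 = (Q^169)²·Q = [[510,93],[93,417]]
F_339 mod 767 = Q^339[0][1] = 93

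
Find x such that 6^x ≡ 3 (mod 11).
2

Baby-step giant-step with step n = ⌈√11⌉ = 4.
Baby steps 6^j mod 11 (j:value) for j=0..3: 0:1, 1:6, 2:3, 3:7.
h = 3 is already in the table at j=2, so x = 2.
Check: 6^2 ≡ 3 (mod 11).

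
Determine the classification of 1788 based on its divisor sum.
abundant

Proper divisors of 1788: sum = 1 + 2 + 3 + 4 + 6 + 12 + 149 + 298 + 447 + 596 + 894 = 2412
Since 2412 > 1788, 1788 is abundant.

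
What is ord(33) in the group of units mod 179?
178

179 is prime, so ord(33) divides φ(179) = 178.
Divisors of 178: 1, 2, 89, 178.
Repeated squaring: 33^1 ≡ 33, 33^2 ≡ 15, 33^4 ≡ 46, 33^8 ≡ 147, 33^16 ≡ 129, 33^32 ≡ 173, 33^64 ≡ 36, 33^128 ≡ 43 (mod 179).
Test 33^d mod 179 for each divisor d in increasing order:
33^1 ≡ 33
33^2 ≡ 15
33^89 = 33^64·33^16·33^8·33^1 ≡ 178
33^178 = 33^128·33^32·33^16·33^2 ≡ 1  ← first divisor giving 1
The order is 178.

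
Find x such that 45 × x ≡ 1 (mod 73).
13

gcd(45, 73) = 1, so the inverse exists.
Extended Euclidean algorithm on (73, 45):
73 = 1 × 45 + 28  ⟹  28 = (1)·73 + (-1)·45
45 = 1 × 28 + 17  ⟹  17 = (-1)·73 + (2)·45
28 = 1 × 17 + 11  ⟹  11 = (2)·73 + (-3)·45
17 = 1 × 11 + 6  ⟹  6 = (-3)·73 + (5)·45
11 = 1 × 6 + 5  ⟹  5 = (5)·73 + (-8)·45
6 = 1 × 5 + 1  ⟹  1 = (-8)·73 + (13)·45
So (13)·45 ≡ 1 (mod 73), i.e. 45^(-1) ≡ 13 (mod 73).
Check: 45 × 13 = 585 ≡ 1 (mod 73)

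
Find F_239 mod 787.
333

Matrix identity: Q^n = [[F_(n+1), F_n], [F_n, F_(n-1)]] with Q = [[1,1],[1,0]].
n = 239 = 11101111₂. Square-and-multiply, entries mod 787:
Q^1 = [[1,1],[1,0]]
Q^3 = (Q^1)²·Q = [[3,2],[2,1]]
Q^7 = (Q^3)²·Q = [[21,13],[13,8]]
Q^14 = (Q^7)² = [[610,377],[377,233]]
Q^29 = (Q^14)²·Q = [[181,318],[318,650]]
Q^59 = (Q^29)²·Q = [[708,95],[95,613]]
Q^119 = (Q^59)²·Q = [[675,313],[313,362]]
Q^239 = (Q^119)²·Q = [[670,333],[333,337]]
F_239 mod 787 = Q^239[0][1] = 333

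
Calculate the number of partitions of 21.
792

p(n) counts ways to write n as a sum of positive integers (order ignored).
Euler's pentagonal recurrence: p(k) = p(k-1) + p(k-2) - p(k-5) - p(k-7) + p(k-12) + p(k-15) - ... (offsets j(3j∓1)/2, signs ++--, p(0)=1, p(<0)=0).
DP table for k = 0..20: p(0)=1, p(1)=1, p(2)=2, p(3)=3, p(4)=5, p(5)=7, p(6)=11, p(7)=15, p(8)=22, p(9)=30, p(10)=42, p(11)=56, p(12)=77, p(13)=101, p(14)=135, p(15)=176, p(16)=231, p(17)=297, p(18)=385, p(19)=490, p(20)=627.
Final step: p(21) = p(20) + p(19) - p(16) - p(14) + p(9) + p(6)
= 627 + 490 - 231 - 135 + 30 + 11
= 792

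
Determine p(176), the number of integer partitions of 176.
476715857290

p(n) counts ways to write n as a sum of positive integers (order ignored).
Euler's pentagonal recurrence: p(k) = p(k-1) + p(k-2) - p(k-5) - p(k-7) + p(k-12) + p(k-15) - ... (offsets j(3j∓1)/2, signs ++--, p(0)=1, p(<0)=0).
DP table for k = 0..175: p(0)=1, p(1)=1, p(2)=2, p(3)=3, p(4)=5, p(5)=7, p(6)=11, p(7)=15, p(8)=22, p(9)=30, p(10)=42, p(11)=56, p(12)=77, p(13)=101, p(14)=135, p(15)=176, p(16)=231, p(17)=297, p(18)=385, p(19)=490, p(20)=627, p(21)=792, p(22)=1002, p(23)=1255, p(24)=1575, p(25)=1958, p(26)=2436, p(27)=3010, p(28)=3718, p(29)=4565, p(30)=5604, p(31)=6842, p(32)=8349, p(33)=10143, p(34)=12310, p(35)=14883, p(36)=17977, p(37)=21637, p(38)=26015, p(39)=31185, p(40)=37338, p(41)=44583, p(42)=53174, p(43)=63261, p(44)=75175, p(45)=89134, p(46)=105558, p(47)=124754, p(48)=147273, p(49)=173525, p(50)=204226, p(51)=239943, p(52)=281589, p(53)=329931, p(54)=386155, p(55)=451276, p(56)=526823, p(57)=614154, p(58)=715220, p(59)=831820, p(60)=966467, p(61)=1121505, p(62)=1300156, p(63)=1505499, p(64)=1741630, p(65)=2012558, p(66)=2323520, p(67)=2679689, p(68)=3087735, p(69)=3554345, p(70)=4087968, p(71)=4697205, p(72)=5392783, p(73)=6185689, p(74)=7089500, p(75)=8118264, p(76)=9289091, p(77)=10619863, p(78)=12132164, p(79)=13848650, p(80)=15796476, p(81)=18004327, p(82)=20506255, p(83)=23338469, p(84)=26543660, p(85)=30167357, p(86)=34262962, p(87)=38887673, p(88)=44108109, p(89)=49995925, p(90)=56634173, p(91)=64112359, p(92)=72533807, p(93)=82010177, p(94)=92669720, p(95)=104651419, p(96)=118114304, p(97)=133230930, p(98)=150198136, p(99)=169229875, p(100)=190569292, p(101)=214481126, p(102)=241265379, p(103)=271248950, p(104)=304801365, p(105)=342325709, p(106)=384276336, p(107)=431149389, p(108)=483502844, p(109)=541946240, p(110)=607163746, p(111)=679903203, p(112)=761002156, p(113)=851376628, p(114)=952050665, p(115)=1064144451, p(116)=1188908248, p(117)=1327710076, p(118)=1482074143, p(119)=1653668665, p(120)=1844349560, p(121)=2056148051, p(122)=2291320912, p(123)=2552338241, p(124)=2841940500, p(125)=3163127352, p(126)=3519222692, p(127)=3913864295, p(128)=4351078600, p(129)=4835271870, p(130)=5371315400, p(131)=5964539504, p(132)=6620830889, p(133)=7346629512, p(134)=8149040695, p(135)=9035836076, p(136)=10015581680, p(137)=11097645016, p(138)=12292341831, p(139)=13610949895, p(140)=15065878135, p(141)=16670689208, p(142)=18440293320, p(143)=20390982757, p(144)=22540654445, p(145)=24908858009, p(146)=27517052599, p(147)=30388671978, p(148)=33549419497, p(149)=37027355200, p(150)=40853235313, p(151)=45060624582, p(152)=49686288421, p(153)=54770336324, p(154)=60356673280, p(155)=66493182097, p(156)=73232243759, p(157)=80630964769, p(158)=88751778802, p(159)=97662728555, p(160)=107438159466, p(161)=118159068427, p(162)=129913904637, p(163)=142798995930, p(164)=156919475295, p(165)=172389800255, p(166)=189334822579, p(167)=207890420102, p(168)=228204732751, p(169)=250438925115, p(170)=274768617130, p(171)=301384802048, p(172)=330495499613, p(173)=362326859895, p(174)=397125074750, p(175)=435157697830.
Final step: p(176) = p(175) + p(174) - p(171) - p(169) + p(164) + p(161) - p(154) - p(150) + p(141) + p(136) - p(125) - p(119) + p(106) + p(99) - p(84) - p(76) + p(59) + p(50) - p(31) - p(21) + p(0)
= 435157697830 + 397125074750 - 301384802048 - 250438925115 + 156919475295 + 118159068427 - 60356673280 - 40853235313 + 16670689208 + 10015581680 - 3163127352 - 1653668665 + 384276336 + 169229875 - 26543660 - 9289091 + 831820 + 204226 - 6842 - 792 + 1
= 476715857290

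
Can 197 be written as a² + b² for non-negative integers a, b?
1² + 14² (a=1, b=14)

Factorization: 197 = 197
By Fermat: n is sum of two squares iff every prime p ≡ 3 (mod 4) appears to even power.
All primes ≡ 3 (mod 4) appear to even power.
Search a = 0, 1, 2, … for 197 - a² a perfect square: first hit at a = 1: 197 - 1 = 196 = 14².
197 = 1² + 14² = 1 + 196 ✓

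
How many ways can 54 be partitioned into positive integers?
386155

p(n) counts ways to write n as a sum of positive integers (order ignored).
Euler's pentagonal recurrence: p(k) = p(k-1) + p(k-2) - p(k-5) - p(k-7) + p(k-12) + p(k-15) - ... (offsets j(3j∓1)/2, signs ++--, p(0)=1, p(<0)=0).
DP table for k = 0..53: p(0)=1, p(1)=1, p(2)=2, p(3)=3, p(4)=5, p(5)=7, p(6)=11, p(7)=15, p(8)=22, p(9)=30, p(10)=42, p(11)=56, p(12)=77, p(13)=101, p(14)=135, p(15)=176, p(16)=231, p(17)=297, p(18)=385, p(19)=490, p(20)=627, p(21)=792, p(22)=1002, p(23)=1255, p(24)=1575, p(25)=1958, p(26)=2436, p(27)=3010, p(28)=3718, p(29)=4565, p(30)=5604, p(31)=6842, p(32)=8349, p(33)=10143, p(34)=12310, p(35)=14883, p(36)=17977, p(37)=21637, p(38)=26015, p(39)=31185, p(40)=37338, p(41)=44583, p(42)=53174, p(43)=63261, p(44)=75175, p(45)=89134, p(46)=105558, p(47)=124754, p(48)=147273, p(49)=173525, p(50)=204226, p(51)=239943, p(52)=281589, p(53)=329931.
Final step: p(54) = p(53) + p(52) - p(49) - p(47) + p(42) + p(39) - p(32) - p(28) + p(19) + p(14) - p(3)
= 329931 + 281589 - 173525 - 124754 + 53174 + 31185 - 8349 - 3718 + 490 + 135 - 3
= 386155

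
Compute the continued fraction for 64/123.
[0; 1, 1, 11, 1, 4]

Euclidean algorithm steps:
64 = 0 × 123 + 64
123 = 1 × 64 + 59
64 = 1 × 59 + 5
59 = 11 × 5 + 4
5 = 1 × 4 + 1
4 = 4 × 1 + 0
Continued fraction: [0; 1, 1, 11, 1, 4]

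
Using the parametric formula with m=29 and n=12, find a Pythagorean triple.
(697, 696, 985)

Euclid's formula: a = m² - n², b = 2mn, c = m² + n²
m = 29, n = 12
a = 29² - 12² = 841 - 144 = 697
b = 2 × 29 × 12 = 696
c = 29² + 12² = 841 + 144 = 985
Verification: 697² + 696² = 485809 + 484416 = 970225 = 985² ✓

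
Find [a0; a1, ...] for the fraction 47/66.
[0; 1, 2, 2, 9]

Euclidean algorithm steps:
47 = 0 × 66 + 47
66 = 1 × 47 + 19
47 = 2 × 19 + 9
19 = 2 × 9 + 1
9 = 9 × 1 + 0
Continued fraction: [0; 1, 2, 2, 9]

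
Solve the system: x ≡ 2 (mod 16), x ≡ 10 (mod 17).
146

Using Chinese Remainder Theorem:
M = 16 × 17 = 272
M1 = 17, M2 = 16
y1 = 17^(-1) mod 16 = 1
y2 = 16^(-1) mod 17 = 16
x = (2×17×1 + 10×16×16) mod 272 = 146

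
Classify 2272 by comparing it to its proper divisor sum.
deficient

Proper divisors of 2272: sum = 1 + 2 + 4 + 8 + 16 + 32 + 71 + 142 + 284 + 568 + 1136 = 2264
Since 2264 < 2272, 2272 is deficient.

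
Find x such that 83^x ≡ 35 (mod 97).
64

Baby-step giant-step with step n = ⌈√97⌉ = 10.
Baby steps 83^j mod 97 (j:value) for j=0..9: 0:1, 1:83, 2:2, 3:69, 4:4, 5:41, 6:8, 7:82, 8:16, 9:67.
Giant-step multiplier: 83^(-10) ≡ 83^(96-10) = 83^86 ≡ 94 (mod 97).
Giant steps γ_i = 35·94^i mod 97: γ_0=35, γ_1=89, γ_2=24, γ_3=25, γ_4=22, γ_5=31, γ_6=4 (in table at j=4).
x = i·n + j = 6·10 + 4 = 64.
Check: 83^64 ≡ 35 (mod 97).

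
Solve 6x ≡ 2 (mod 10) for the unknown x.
x ≡ 2 (mod 5)

gcd(6, 10) = 2, which divides 2, so solutions exist.
Divide through by 2: 3x ≡ 1 (mod 5).
Find 3^(-1) mod 5 by the extended Euclidean algorithm:
5 = 1 × 3 + 2  ⟹  2 = (1)·5 + (-1)·3
3 = 1 × 2 + 1  ⟹  1 = (-1)·5 + (2)·3
So (2)·3 ≡ 1 (mod 5), i.e. 3^(-1) ≡ 2 (mod 5).
x ≡ 2 × 1 = 2 ≡ 2 (mod 5).
Check: 6 × 2 = 12 ≡ 2 (mod 10).
x ≡ 2 (mod 5), giving 2 solutions mod 10.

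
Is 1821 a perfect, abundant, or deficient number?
deficient

Proper divisors of 1821: sum = 1 + 3 + 607 = 611
Since 611 < 1821, 1821 is deficient.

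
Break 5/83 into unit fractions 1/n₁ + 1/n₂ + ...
1/17 + 1/706 + 1/996166

Greedy algorithm:
5/83: ceiling(83/5) = 17, use 1/17
2/1411: ceiling(1411/2) = 706, use 1/706
1/996166: ceiling(996166/1) = 996166, use 1/996166
Result: 5/83 = 1/17 + 1/706 + 1/996166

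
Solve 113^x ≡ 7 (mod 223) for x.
72

Baby-step giant-step with step n = ⌈√223⌉ = 15.
Baby steps 113^j mod 223 (j:value) for j=0..14: 0:1, 1:113, 2:58, 3:87, 4:19, 5:140, 6:210, 7:92, 8:138, 9:207, 10:199, 11:187, 12:169, 13:142, 14:213.
Giant-step multiplier: 113^(-15) ≡ 113^(222-15) = 113^207 ≡ 104 (mod 223).
Giant steps γ_i = 7·104^i mod 223: γ_0=7, γ_1=59, γ_2=115, γ_3=141, γ_4=169 (in table at j=12).
x = i·n + j = 4·15 + 12 = 72.
Check: 113^72 ≡ 7 (mod 223).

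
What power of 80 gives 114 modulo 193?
79

Baby-step giant-step with step n = ⌈√193⌉ = 14.
Baby steps 80^j mod 193 (j:value) for j=0..13: 0:1, 1:80, 2:31, 3:164, 4:189, 5:66, 6:69, 7:116, 8:16, 9:122, 10:110, 11:115, 12:129, 13:91.
Giant-step multiplier: 80^(-14) ≡ 80^(192-14) = 80^178 ≡ 25 (mod 193).
Giant steps γ_i = 114·25^i mod 193: γ_0=114, γ_1=148, γ_2=33, γ_3=53, γ_4=167, γ_5=122 (in table at j=9).
x = i·n + j = 5·14 + 9 = 79.
Check: 80^79 ≡ 114 (mod 193).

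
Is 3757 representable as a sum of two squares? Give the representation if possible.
6² + 61² (a=6, b=61)

Factorization: 3757 = 13 × 17^2
By Fermat: n is sum of two squares iff every prime p ≡ 3 (mod 4) appears to even power.
All primes ≡ 3 (mod 4) appear to even power.
Search a = 0, 1, 2, … for 3757 - a² a perfect square: first hit at a = 6: 3757 - 36 = 3721 = 61².
3757 = 6² + 61² = 36 + 3721 ✓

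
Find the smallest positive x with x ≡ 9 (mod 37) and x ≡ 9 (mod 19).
9

Using Chinese Remainder Theorem:
M = 37 × 19 = 703
M1 = 19, M2 = 37
y1 = 19^(-1) mod 37 = 2
y2 = 37^(-1) mod 19 = 18
x = (9×19×2 + 9×37×18) mod 703 = 9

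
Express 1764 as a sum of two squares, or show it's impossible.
0² + 42² (a=0, b=42)

Factorization: 1764 = 2^2 × 3^2 × 7^2
By Fermat: n is sum of two squares iff every prime p ≡ 3 (mod 4) appears to even power.
All primes ≡ 3 (mod 4) appear to even power.
Search a = 0, 1, 2, … for 1764 - a² a perfect square: first hit at a = 0: 1764 - 0 = 1764 = 42².
1764 = 0² + 42² = 0 + 1764 ✓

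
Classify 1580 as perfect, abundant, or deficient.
abundant

Proper divisors of 1580: sum = 1 + 2 + 4 + 5 + 10 + 20 + 79 + 158 + 316 + 395 + 790 = 1780
Since 1780 > 1580, 1580 is abundant.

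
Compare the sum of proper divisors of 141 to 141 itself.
deficient

Proper divisors of 141: sum = 1 + 3 + 47 = 51
Since 51 < 141, 141 is deficient.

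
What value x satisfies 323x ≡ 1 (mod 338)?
45

gcd(323, 338) = 1, so the inverse exists.
Extended Euclidean algorithm on (338, 323):
338 = 1 × 323 + 15  ⟹  15 = (1)·338 + (-1)·323
323 = 21 × 15 + 8  ⟹  8 = (-21)·338 + (22)·323
15 = 1 × 8 + 7  ⟹  7 = (22)·338 + (-23)·323
8 = 1 × 7 + 1  ⟹  1 = (-43)·338 + (45)·323
So (45)·323 ≡ 1 (mod 338), i.e. 323^(-1) ≡ 45 (mod 338).
Check: 323 × 45 = 14535 ≡ 1 (mod 338)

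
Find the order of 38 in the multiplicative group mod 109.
9

109 is prime, so ord(38) divides φ(109) = 108.
Divisors of 108: 1, 2, 3, 4, 6, 9, 12, 18, 27, 36, 54, 108.
Repeated squaring: 38^1 ≡ 38, 38^2 ≡ 27, 38^4 ≡ 75, 38^8 ≡ 66, 38^16 ≡ 105, 38^32 ≡ 16, 38^64 ≡ 38 (mod 109).
Test 38^d mod 109 for each divisor d in increasing order:
38^1 ≡ 38
38^2 ≡ 27
38^3 = 38^2·38^1 ≡ 45
38^4 ≡ 75
38^6 = 38^4·38^2 ≡ 63
38^9 = 38^8·38^1 ≡ 1  ← first divisor giving 1
The order is 9.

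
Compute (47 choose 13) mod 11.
1

Using Lucas' theorem:
Write n=47 and k=13 in base 11:
n in base 11: [4, 3]
k in base 11: [1, 2]
C(47,13) mod 11 = ∏ C(n_i, k_i) mod 11
Digit binomials (mod 11): C(4,1) = 4; C(3,2) = 3
Product: 4 × 3 = 12 ≡ 1 (mod 11)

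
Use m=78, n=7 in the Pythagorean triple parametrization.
(6035, 1092, 6133)

Euclid's formula: a = m² - n², b = 2mn, c = m² + n²
m = 78, n = 7
a = 78² - 7² = 6084 - 49 = 6035
b = 2 × 78 × 7 = 1092
c = 78² + 7² = 6084 + 49 = 6133
Verification: 6035² + 1092² = 36421225 + 1192464 = 37613689 = 6133² ✓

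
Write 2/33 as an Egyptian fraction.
1/17 + 1/561

Greedy algorithm:
2/33: ceiling(33/2) = 17, use 1/17
1/561: ceiling(561/1) = 561, use 1/561
Result: 2/33 = 1/17 + 1/561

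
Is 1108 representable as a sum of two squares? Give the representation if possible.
18² + 28² (a=18, b=28)

Factorization: 1108 = 2^2 × 277
By Fermat: n is sum of two squares iff every prime p ≡ 3 (mod 4) appears to even power.
All primes ≡ 3 (mod 4) appear to even power.
Search a = 0, 1, 2, … for 1108 - a² a perfect square: first hit at a = 18: 1108 - 324 = 784 = 28².
1108 = 18² + 28² = 324 + 784 ✓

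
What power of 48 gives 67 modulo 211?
165

Baby-step giant-step with step n = ⌈√211⌉ = 15.
Baby steps 48^j mod 211 (j:value) for j=0..14: 0:1, 1:48, 2:194, 3:28, 4:78, 5:157, 6:151, 7:74, 8:176, 9:8, 10:173, 11:75, 12:13, 13:202, 14:201.
Giant-step multiplier: 48^(-15) ≡ 48^(210-15) = 48^195 ≡ 40 (mod 211).
Giant steps γ_i = 67·40^i mod 211: γ_0=67, γ_1=148, γ_2=12, γ_3=58, γ_4=210, γ_5=171, γ_6=88, γ_7=144, γ_8=63, γ_9=199, γ_10=153, γ_11=1 (in table at j=0).
x = i·n + j = 11·15 + 0 = 165.
Check: 48^165 ≡ 67 (mod 211).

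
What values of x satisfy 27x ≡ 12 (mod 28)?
x ≡ 16 (mod 28)

gcd(27, 28) = 1, which divides 12, so solutions exist.
Find 27^(-1) mod 28 by the extended Euclidean algorithm:
28 = 1 × 27 + 1  ⟹  1 = (1)·28 + (-1)·27
So (-1)·27 ≡ 1 (mod 28), i.e. 27^(-1) ≡ -1 ≡ 27 (mod 28).
x ≡ 27 × 12 = 324 ≡ 16 (mod 28).
Check: 27 × 16 = 432 ≡ 12 (mod 28).
Unique solution: x ≡ 16 (mod 28)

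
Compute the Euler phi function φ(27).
18

27 = 3^3
φ(n) = n × ∏(1 - 1/p) for each prime p dividing n
φ(27) = 27 × (1 - 1/3) = 18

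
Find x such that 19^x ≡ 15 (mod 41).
13

Baby-step giant-step with step n = ⌈√41⌉ = 7.
Baby steps 19^j mod 41 (j:value) for j=0..6: 0:1, 1:19, 2:33, 3:12, 4:23, 5:27, 6:21.
Giant-step multiplier: 19^(-7) ≡ 19^(40-7) = 19^33 ≡ 26 (mod 41).
Giant steps γ_i = 15·26^i mod 41: γ_0=15, γ_1=21 (in table at j=6).
x = i·n + j = 1·7 + 6 = 13.
Check: 19^13 ≡ 15 (mod 41).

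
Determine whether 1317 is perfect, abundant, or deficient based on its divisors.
deficient

Proper divisors of 1317: sum = 1 + 3 + 439 = 443
Since 443 < 1317, 1317 is deficient.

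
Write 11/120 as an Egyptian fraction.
1/11 + 1/1320

Greedy algorithm:
11/120: ceiling(120/11) = 11, use 1/11
1/1320: ceiling(1320/1) = 1320, use 1/1320
Result: 11/120 = 1/11 + 1/1320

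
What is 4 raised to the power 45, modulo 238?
106

Repeated squaring. Binary of 45 = 101101.
4^1 ≡ 4 (mod 238); 4^2 ≡ 16 (mod 238); 4^4 ≡ 18 (mod 238); 4^8 ≡ 86 (mod 238); 4^16 ≡ 18 (mod 238); 4^32 ≡ 86 (mod 238)
4^45 = 4^1 × 4^4 × 4^8 × 4^32 ≡ 106 (mod 238)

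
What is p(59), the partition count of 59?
831820

p(n) counts ways to write n as a sum of positive integers (order ignored).
Euler's pentagonal recurrence: p(k) = p(k-1) + p(k-2) - p(k-5) - p(k-7) + p(k-12) + p(k-15) - ... (offsets j(3j∓1)/2, signs ++--, p(0)=1, p(<0)=0).
DP table for k = 0..58: p(0)=1, p(1)=1, p(2)=2, p(3)=3, p(4)=5, p(5)=7, p(6)=11, p(7)=15, p(8)=22, p(9)=30, p(10)=42, p(11)=56, p(12)=77, p(13)=101, p(14)=135, p(15)=176, p(16)=231, p(17)=297, p(18)=385, p(19)=490, p(20)=627, p(21)=792, p(22)=1002, p(23)=1255, p(24)=1575, p(25)=1958, p(26)=2436, p(27)=3010, p(28)=3718, p(29)=4565, p(30)=5604, p(31)=6842, p(32)=8349, p(33)=10143, p(34)=12310, p(35)=14883, p(36)=17977, p(37)=21637, p(38)=26015, p(39)=31185, p(40)=37338, p(41)=44583, p(42)=53174, p(43)=63261, p(44)=75175, p(45)=89134, p(46)=105558, p(47)=124754, p(48)=147273, p(49)=173525, p(50)=204226, p(51)=239943, p(52)=281589, p(53)=329931, p(54)=386155, p(55)=451276, p(56)=526823, p(57)=614154, p(58)=715220.
Final step: p(59) = p(58) + p(57) - p(54) - p(52) + p(47) + p(44) - p(37) - p(33) + p(24) + p(19) - p(8) - p(2)
= 715220 + 614154 - 386155 - 281589 + 124754 + 75175 - 21637 - 10143 + 1575 + 490 - 22 - 2
= 831820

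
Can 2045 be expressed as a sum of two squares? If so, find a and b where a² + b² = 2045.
14² + 43² (a=14, b=43)

Factorization: 2045 = 5 × 409
By Fermat: n is sum of two squares iff every prime p ≡ 3 (mod 4) appears to even power.
All primes ≡ 3 (mod 4) appear to even power.
Search a = 0, 1, 2, … for 2045 - a² a perfect square: first hit at a = 14: 2045 - 196 = 1849 = 43².
2045 = 14² + 43² = 196 + 1849 ✓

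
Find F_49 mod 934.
571

Matrix identity: Q^n = [[F_(n+1), F_n], [F_n, F_(n-1)]] with Q = [[1,1],[1,0]].
n = 49 = 110001₂. Square-and-multiply, entries mod 934:
Q^1 = [[1,1],[1,0]]
Q^3 = (Q^1)²·Q = [[3,2],[2,1]]
Q^6 = (Q^3)² = [[13,8],[8,5]]
Q^12 = (Q^6)² = [[233,144],[144,89]]
Q^24 = (Q^12)² = [[305,602],[602,637]]
Q^49 = (Q^24)²·Q = [[717,571],[571,146]]
F_49 mod 934 = Q^49[0][1] = 571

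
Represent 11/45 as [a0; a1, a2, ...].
[0; 4, 11]

Euclidean algorithm steps:
11 = 0 × 45 + 11
45 = 4 × 11 + 1
11 = 11 × 1 + 0
Continued fraction: [0; 4, 11]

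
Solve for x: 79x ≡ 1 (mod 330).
259

gcd(79, 330) = 1, so the inverse exists.
Extended Euclidean algorithm on (330, 79):
330 = 4 × 79 + 14  ⟹  14 = (1)·330 + (-4)·79
79 = 5 × 14 + 9  ⟹  9 = (-5)·330 + (21)·79
14 = 1 × 9 + 5  ⟹  5 = (6)·330 + (-25)·79
9 = 1 × 5 + 4  ⟹  4 = (-11)·330 + (46)·79
5 = 1 × 4 + 1  ⟹  1 = (17)·330 + (-71)·79
So (-71)·79 ≡ 1 (mod 330), i.e. 79^(-1) ≡ -71 ≡ 259 (mod 330).
Check: 79 × 259 = 20461 ≡ 1 (mod 330)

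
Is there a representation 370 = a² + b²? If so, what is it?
3² + 19² (a=3, b=19)

Factorization: 370 = 2 × 5 × 37
By Fermat: n is sum of two squares iff every prime p ≡ 3 (mod 4) appears to even power.
All primes ≡ 3 (mod 4) appear to even power.
Search a = 0, 1, 2, … for 370 - a² a perfect square: first hit at a = 3: 370 - 9 = 361 = 19².
370 = 3² + 19² = 9 + 361 ✓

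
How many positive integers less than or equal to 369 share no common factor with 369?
240

369 = 3^2 × 41
φ(n) = n × ∏(1 - 1/p) for each prime p dividing n
φ(369) = 369 × (1 - 1/3) × (1 - 1/41) = 240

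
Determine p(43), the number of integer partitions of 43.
63261

p(n) counts ways to write n as a sum of positive integers (order ignored).
Euler's pentagonal recurrence: p(k) = p(k-1) + p(k-2) - p(k-5) - p(k-7) + p(k-12) + p(k-15) - ... (offsets j(3j∓1)/2, signs ++--, p(0)=1, p(<0)=0).
DP table for k = 0..42: p(0)=1, p(1)=1, p(2)=2, p(3)=3, p(4)=5, p(5)=7, p(6)=11, p(7)=15, p(8)=22, p(9)=30, p(10)=42, p(11)=56, p(12)=77, p(13)=101, p(14)=135, p(15)=176, p(16)=231, p(17)=297, p(18)=385, p(19)=490, p(20)=627, p(21)=792, p(22)=1002, p(23)=1255, p(24)=1575, p(25)=1958, p(26)=2436, p(27)=3010, p(28)=3718, p(29)=4565, p(30)=5604, p(31)=6842, p(32)=8349, p(33)=10143, p(34)=12310, p(35)=14883, p(36)=17977, p(37)=21637, p(38)=26015, p(39)=31185, p(40)=37338, p(41)=44583, p(42)=53174.
Final step: p(43) = p(42) + p(41) - p(38) - p(36) + p(31) + p(28) - p(21) - p(17) + p(8) + p(3)
= 53174 + 44583 - 26015 - 17977 + 6842 + 3718 - 792 - 297 + 22 + 3
= 63261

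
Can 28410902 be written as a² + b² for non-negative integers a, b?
Not possible

Factorization: 28410902 = 2 × 13 × 103^3
By Fermat: n is sum of two squares iff every prime p ≡ 3 (mod 4) appears to even power.
Prime(s) ≡ 3 (mod 4) with odd exponent: [(103, 3)]
Therefore 28410902 cannot be expressed as a² + b².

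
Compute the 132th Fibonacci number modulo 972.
612

Matrix identity: Q^n = [[F_(n+1), F_n], [F_n, F_(n-1)]] with Q = [[1,1],[1,0]].
n = 132 = 10000100₂. Square-and-multiply, entries mod 972:
Q^1 = [[1,1],[1,0]]
Q^2 = (Q^1)² = [[2,1],[1,1]]
Q^4 = (Q^2)² = [[5,3],[3,2]]
Q^8 = (Q^4)² = [[34,21],[21,13]]
Q^16 = (Q^8)² = [[625,15],[15,610]]
Q^33 = (Q^16)²·Q = [[163,106],[106,57]]
Q^66 = (Q^33)² = [[869,964],[964,877]]
Q^132 = (Q^66)² = [[953,612],[612,341]]
F_132 mod 972 = Q^132[0][1] = 612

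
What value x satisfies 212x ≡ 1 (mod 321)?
53

gcd(212, 321) = 1, so the inverse exists.
Extended Euclidean algorithm on (321, 212):
321 = 1 × 212 + 109  ⟹  109 = (1)·321 + (-1)·212
212 = 1 × 109 + 103  ⟹  103 = (-1)·321 + (2)·212
109 = 1 × 103 + 6  ⟹  6 = (2)·321 + (-3)·212
103 = 17 × 6 + 1  ⟹  1 = (-35)·321 + (53)·212
So (53)·212 ≡ 1 (mod 321), i.e. 212^(-1) ≡ 53 (mod 321).
Check: 212 × 53 = 11236 ≡ 1 (mod 321)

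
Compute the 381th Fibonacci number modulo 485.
186

Matrix identity: Q^n = [[F_(n+1), F_n], [F_n, F_(n-1)]] with Q = [[1,1],[1,0]].
n = 381 = 101111101₂. Square-and-multiply, entries mod 485:
Q^1 = [[1,1],[1,0]]
Q^2 = (Q^1)² = [[2,1],[1,1]]
Q^5 = (Q^2)²·Q = [[8,5],[5,3]]
Q^11 = (Q^5)²·Q = [[144,89],[89,55]]
Q^23 = (Q^11)²·Q = [[293,42],[42,251]]
Q^47 = (Q^23)²·Q = [[366,313],[313,53]]
Q^95 = (Q^47)²·Q = [[292,95],[95,197]]
Q^190 = (Q^95)² = [[199,380],[380,304]]
Q^381 = (Q^190)²·Q = [[236,186],[186,50]]
F_381 mod 485 = Q^381[0][1] = 186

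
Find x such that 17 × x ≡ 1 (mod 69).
65

gcd(17, 69) = 1, so the inverse exists.
Extended Euclidean algorithm on (69, 17):
69 = 4 × 17 + 1  ⟹  1 = (1)·69 + (-4)·17
So (-4)·17 ≡ 1 (mod 69), i.e. 17^(-1) ≡ -4 ≡ 65 (mod 69).
Check: 17 × 65 = 1105 ≡ 1 (mod 69)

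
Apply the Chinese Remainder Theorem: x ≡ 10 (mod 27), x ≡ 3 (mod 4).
91

Using Chinese Remainder Theorem:
M = 27 × 4 = 108
M1 = 4, M2 = 27
y1 = 4^(-1) mod 27 = 7
y2 = 27^(-1) mod 4 = 3
x = (10×4×7 + 3×27×3) mod 108 = 91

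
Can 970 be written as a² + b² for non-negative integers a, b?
3² + 31² (a=3, b=31)

Factorization: 970 = 2 × 5 × 97
By Fermat: n is sum of two squares iff every prime p ≡ 3 (mod 4) appears to even power.
All primes ≡ 3 (mod 4) appear to even power.
Search a = 0, 1, 2, … for 970 - a² a perfect square: first hit at a = 3: 970 - 9 = 961 = 31².
970 = 3² + 31² = 9 + 961 ✓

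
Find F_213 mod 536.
234

Matrix identity: Q^n = [[F_(n+1), F_n], [F_n, F_(n-1)]] with Q = [[1,1],[1,0]].
n = 213 = 11010101₂. Square-and-multiply, entries mod 536:
Q^1 = [[1,1],[1,0]]
Q^3 = (Q^1)²·Q = [[3,2],[2,1]]
Q^6 = (Q^3)² = [[13,8],[8,5]]
Q^13 = (Q^6)²·Q = [[377,233],[233,144]]
Q^26 = (Q^13)² = [[242,257],[257,521]]
Q^53 = (Q^26)²·Q = [[176,261],[261,451]]
Q^106 = (Q^53)² = [[473,167],[167,306]]
Q^213 = (Q^106)²·Q = [[79,234],[234,381]]
F_213 mod 536 = Q^213[0][1] = 234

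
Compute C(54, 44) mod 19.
9

Using Lucas' theorem:
Write n=54 and k=44 in base 19:
n in base 19: [2, 16]
k in base 19: [2, 6]
C(54,44) mod 19 = ∏ C(n_i, k_i) mod 19
Digit binomials (mod 19): C(2,2) = 1; C(16,6) = 8008 ≡ 9
Product: 1 × 9 = 9 ≡ 9 (mod 19)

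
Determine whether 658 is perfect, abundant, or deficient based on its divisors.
deficient

Proper divisors of 658: sum = 1 + 2 + 7 + 14 + 47 + 94 + 329 = 494
Since 494 < 658, 658 is deficient.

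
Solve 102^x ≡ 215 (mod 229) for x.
146

Baby-step giant-step with step n = ⌈√229⌉ = 16.
Baby steps 102^j mod 229 (j:value) for j=0..15: 0:1, 1:102, 2:99, 3:22, 4:183, 5:117, 6:26, 7:133, 8:55, 9:114, 10:178, 11:65, 12:218, 13:23, 14:56, 15:216.
Giant-step multiplier: 102^(-16) ≡ 102^(228-16) = 102^212 ≡ 167 (mod 229).
Giant steps γ_i = 215·167^i mod 229: γ_0=215, γ_1=181, γ_2=228, γ_3=62, γ_4=49, γ_5=168, γ_6=118, γ_7=12, γ_8=172, γ_9=99 (in table at j=2).
x = i·n + j = 9·16 + 2 = 146.
Check: 102^146 ≡ 215 (mod 229).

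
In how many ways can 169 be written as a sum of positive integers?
250438925115

p(n) counts ways to write n as a sum of positive integers (order ignored).
Euler's pentagonal recurrence: p(k) = p(k-1) + p(k-2) - p(k-5) - p(k-7) + p(k-12) + p(k-15) - ... (offsets j(3j∓1)/2, signs ++--, p(0)=1, p(<0)=0).
DP table for k = 0..168: p(0)=1, p(1)=1, p(2)=2, p(3)=3, p(4)=5, p(5)=7, p(6)=11, p(7)=15, p(8)=22, p(9)=30, p(10)=42, p(11)=56, p(12)=77, p(13)=101, p(14)=135, p(15)=176, p(16)=231, p(17)=297, p(18)=385, p(19)=490, p(20)=627, p(21)=792, p(22)=1002, p(23)=1255, p(24)=1575, p(25)=1958, p(26)=2436, p(27)=3010, p(28)=3718, p(29)=4565, p(30)=5604, p(31)=6842, p(32)=8349, p(33)=10143, p(34)=12310, p(35)=14883, p(36)=17977, p(37)=21637, p(38)=26015, p(39)=31185, p(40)=37338, p(41)=44583, p(42)=53174, p(43)=63261, p(44)=75175, p(45)=89134, p(46)=105558, p(47)=124754, p(48)=147273, p(49)=173525, p(50)=204226, p(51)=239943, p(52)=281589, p(53)=329931, p(54)=386155, p(55)=451276, p(56)=526823, p(57)=614154, p(58)=715220, p(59)=831820, p(60)=966467, p(61)=1121505, p(62)=1300156, p(63)=1505499, p(64)=1741630, p(65)=2012558, p(66)=2323520, p(67)=2679689, p(68)=3087735, p(69)=3554345, p(70)=4087968, p(71)=4697205, p(72)=5392783, p(73)=6185689, p(74)=7089500, p(75)=8118264, p(76)=9289091, p(77)=10619863, p(78)=12132164, p(79)=13848650, p(80)=15796476, p(81)=18004327, p(82)=20506255, p(83)=23338469, p(84)=26543660, p(85)=30167357, p(86)=34262962, p(87)=38887673, p(88)=44108109, p(89)=49995925, p(90)=56634173, p(91)=64112359, p(92)=72533807, p(93)=82010177, p(94)=92669720, p(95)=104651419, p(96)=118114304, p(97)=133230930, p(98)=150198136, p(99)=169229875, p(100)=190569292, p(101)=214481126, p(102)=241265379, p(103)=271248950, p(104)=304801365, p(105)=342325709, p(106)=384276336, p(107)=431149389, p(108)=483502844, p(109)=541946240, p(110)=607163746, p(111)=679903203, p(112)=761002156, p(113)=851376628, p(114)=952050665, p(115)=1064144451, p(116)=1188908248, p(117)=1327710076, p(118)=1482074143, p(119)=1653668665, p(120)=1844349560, p(121)=2056148051, p(122)=2291320912, p(123)=2552338241, p(124)=2841940500, p(125)=3163127352, p(126)=3519222692, p(127)=3913864295, p(128)=4351078600, p(129)=4835271870, p(130)=5371315400, p(131)=5964539504, p(132)=6620830889, p(133)=7346629512, p(134)=8149040695, p(135)=9035836076, p(136)=10015581680, p(137)=11097645016, p(138)=12292341831, p(139)=13610949895, p(140)=15065878135, p(141)=16670689208, p(142)=18440293320, p(143)=20390982757, p(144)=22540654445, p(145)=24908858009, p(146)=27517052599, p(147)=30388671978, p(148)=33549419497, p(149)=37027355200, p(150)=40853235313, p(151)=45060624582, p(152)=49686288421, p(153)=54770336324, p(154)=60356673280, p(155)=66493182097, p(156)=73232243759, p(157)=80630964769, p(158)=88751778802, p(159)=97662728555, p(160)=107438159466, p(161)=118159068427, p(162)=129913904637, p(163)=142798995930, p(164)=156919475295, p(165)=172389800255, p(166)=189334822579, p(167)=207890420102, p(168)=228204732751.
Final step: p(169) = p(168) + p(167) - p(164) - p(162) + p(157) + p(154) - p(147) - p(143) + p(134) + p(129) - p(118) - p(112) + p(99) + p(92) - p(77) - p(69) + p(52) + p(43) - p(24) - p(14)
= 228204732751 + 207890420102 - 156919475295 - 129913904637 + 80630964769 + 60356673280 - 30388671978 - 20390982757 + 8149040695 + 4835271870 - 1482074143 - 761002156 + 169229875 + 72533807 - 10619863 - 3554345 + 281589 + 63261 - 1575 - 135
= 250438925115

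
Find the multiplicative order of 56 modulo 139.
138

139 is prime, so ord(56) divides φ(139) = 138.
Divisors of 138: 1, 2, 3, 6, 23, 46, 69, 138.
Repeated squaring: 56^1 ≡ 56, 56^2 ≡ 78, 56^4 ≡ 107, 56^8 ≡ 51, 56^16 ≡ 99, 56^32 ≡ 71, 56^64 ≡ 37, 56^128 ≡ 118 (mod 139).
Test 56^d mod 139 for each divisor d in increasing order:
56^1 ≡ 56
56^2 ≡ 78
56^3 = 56^2·56^1 ≡ 59
56^6 = 56^4·56^2 ≡ 6
56^23 = 56^16·56^4·56^2·56^1 ≡ 43
56^46 = 56^32·56^8·56^4·56^2 ≡ 42
56^69 = 56^64·56^4·56^1 ≡ 138
56^138 = 56^128·56^8·56^2 ≡ 1  ← first divisor giving 1
The order is 138.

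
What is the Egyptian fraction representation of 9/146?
1/17 + 1/355 + 1/293704 + 1/129392765720

Greedy algorithm:
9/146: ceiling(146/9) = 17, use 1/17
7/2482: ceiling(2482/7) = 355, use 1/355
3/881110: ceiling(881110/3) = 293704, use 1/293704
1/129392765720: ceiling(129392765720/1) = 129392765720, use 1/129392765720
Result: 9/146 = 1/17 + 1/355 + 1/293704 + 1/129392765720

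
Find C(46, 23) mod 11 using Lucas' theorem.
1

Using Lucas' theorem:
Write n=46 and k=23 in base 11:
n in base 11: [4, 2]
k in base 11: [2, 1]
C(46,23) mod 11 = ∏ C(n_i, k_i) mod 11
Digit binomials (mod 11): C(4,2) = 6; C(2,1) = 2
Product: 6 × 2 = 12 ≡ 1 (mod 11)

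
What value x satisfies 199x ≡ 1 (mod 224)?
215

gcd(199, 224) = 1, so the inverse exists.
Extended Euclidean algorithm on (224, 199):
224 = 1 × 199 + 25  ⟹  25 = (1)·224 + (-1)·199
199 = 7 × 25 + 24  ⟹  24 = (-7)·224 + (8)·199
25 = 1 × 24 + 1  ⟹  1 = (8)·224 + (-9)·199
So (-9)·199 ≡ 1 (mod 224), i.e. 199^(-1) ≡ -9 ≡ 215 (mod 224).
Check: 199 × 215 = 42785 ≡ 1 (mod 224)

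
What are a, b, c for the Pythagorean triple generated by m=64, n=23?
(3567, 2944, 4625)

Euclid's formula: a = m² - n², b = 2mn, c = m² + n²
m = 64, n = 23
a = 64² - 23² = 4096 - 529 = 3567
b = 2 × 64 × 23 = 2944
c = 64² + 23² = 4096 + 529 = 4625
Verification: 3567² + 2944² = 12723489 + 8667136 = 21390625 = 4625² ✓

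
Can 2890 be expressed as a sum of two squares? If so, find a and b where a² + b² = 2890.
9² + 53² (a=9, b=53)

Factorization: 2890 = 2 × 5 × 17^2
By Fermat: n is sum of two squares iff every prime p ≡ 3 (mod 4) appears to even power.
All primes ≡ 3 (mod 4) appear to even power.
Search a = 0, 1, 2, … for 2890 - a² a perfect square: first hit at a = 9: 2890 - 81 = 2809 = 53².
2890 = 9² + 53² = 81 + 2809 ✓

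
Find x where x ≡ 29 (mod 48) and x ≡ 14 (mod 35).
749

Using Chinese Remainder Theorem:
M = 48 × 35 = 1680
M1 = 35, M2 = 48
y1 = 35^(-1) mod 48 = 11
y2 = 48^(-1) mod 35 = 27
x = (29×35×11 + 14×48×27) mod 1680 = 749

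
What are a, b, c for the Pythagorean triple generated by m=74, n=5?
(5451, 740, 5501)

Euclid's formula: a = m² - n², b = 2mn, c = m² + n²
m = 74, n = 5
a = 74² - 5² = 5476 - 25 = 5451
b = 2 × 74 × 5 = 740
c = 74² + 5² = 5476 + 25 = 5501
Verification: 5451² + 740² = 29713401 + 547600 = 30261001 = 5501² ✓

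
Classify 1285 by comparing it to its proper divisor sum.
deficient

Proper divisors of 1285: sum = 1 + 5 + 257 = 263
Since 263 < 1285, 1285 is deficient.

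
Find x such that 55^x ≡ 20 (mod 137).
35

Baby-step giant-step with step n = ⌈√137⌉ = 12.
Baby steps 55^j mod 137 (j:value) for j=0..11: 0:1, 1:55, 2:11, 3:57, 4:121, 5:79, 6:98, 7:47, 8:119, 9:106, 10:76, 11:70.
Giant-step multiplier: 55^(-12) ≡ 55^(136-12) = 55^124 ≡ 49 (mod 137).
Giant steps γ_i = 20·49^i mod 137: γ_0=20, γ_1=21, γ_2=70 (in table at j=11).
x = i·n + j = 2·12 + 11 = 35.
Check: 55^35 ≡ 20 (mod 137).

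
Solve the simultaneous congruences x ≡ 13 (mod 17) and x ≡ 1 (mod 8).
81

Using Chinese Remainder Theorem:
M = 17 × 8 = 136
M1 = 8, M2 = 17
y1 = 8^(-1) mod 17 = 15
y2 = 17^(-1) mod 8 = 1
x = (13×8×15 + 1×17×1) mod 136 = 81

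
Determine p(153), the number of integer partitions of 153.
54770336324

p(n) counts ways to write n as a sum of positive integers (order ignored).
Euler's pentagonal recurrence: p(k) = p(k-1) + p(k-2) - p(k-5) - p(k-7) + p(k-12) + p(k-15) - ... (offsets j(3j∓1)/2, signs ++--, p(0)=1, p(<0)=0).
DP table for k = 0..152: p(0)=1, p(1)=1, p(2)=2, p(3)=3, p(4)=5, p(5)=7, p(6)=11, p(7)=15, p(8)=22, p(9)=30, p(10)=42, p(11)=56, p(12)=77, p(13)=101, p(14)=135, p(15)=176, p(16)=231, p(17)=297, p(18)=385, p(19)=490, p(20)=627, p(21)=792, p(22)=1002, p(23)=1255, p(24)=1575, p(25)=1958, p(26)=2436, p(27)=3010, p(28)=3718, p(29)=4565, p(30)=5604, p(31)=6842, p(32)=8349, p(33)=10143, p(34)=12310, p(35)=14883, p(36)=17977, p(37)=21637, p(38)=26015, p(39)=31185, p(40)=37338, p(41)=44583, p(42)=53174, p(43)=63261, p(44)=75175, p(45)=89134, p(46)=105558, p(47)=124754, p(48)=147273, p(49)=173525, p(50)=204226, p(51)=239943, p(52)=281589, p(53)=329931, p(54)=386155, p(55)=451276, p(56)=526823, p(57)=614154, p(58)=715220, p(59)=831820, p(60)=966467, p(61)=1121505, p(62)=1300156, p(63)=1505499, p(64)=1741630, p(65)=2012558, p(66)=2323520, p(67)=2679689, p(68)=3087735, p(69)=3554345, p(70)=4087968, p(71)=4697205, p(72)=5392783, p(73)=6185689, p(74)=7089500, p(75)=8118264, p(76)=9289091, p(77)=10619863, p(78)=12132164, p(79)=13848650, p(80)=15796476, p(81)=18004327, p(82)=20506255, p(83)=23338469, p(84)=26543660, p(85)=30167357, p(86)=34262962, p(87)=38887673, p(88)=44108109, p(89)=49995925, p(90)=56634173, p(91)=64112359, p(92)=72533807, p(93)=82010177, p(94)=92669720, p(95)=104651419, p(96)=118114304, p(97)=133230930, p(98)=150198136, p(99)=169229875, p(100)=190569292, p(101)=214481126, p(102)=241265379, p(103)=271248950, p(104)=304801365, p(105)=342325709, p(106)=384276336, p(107)=431149389, p(108)=483502844, p(109)=541946240, p(110)=607163746, p(111)=679903203, p(112)=761002156, p(113)=851376628, p(114)=952050665, p(115)=1064144451, p(116)=1188908248, p(117)=1327710076, p(118)=1482074143, p(119)=1653668665, p(120)=1844349560, p(121)=2056148051, p(122)=2291320912, p(123)=2552338241, p(124)=2841940500, p(125)=3163127352, p(126)=3519222692, p(127)=3913864295, p(128)=4351078600, p(129)=4835271870, p(130)=5371315400, p(131)=5964539504, p(132)=6620830889, p(133)=7346629512, p(134)=8149040695, p(135)=9035836076, p(136)=10015581680, p(137)=11097645016, p(138)=12292341831, p(139)=13610949895, p(140)=15065878135, p(141)=16670689208, p(142)=18440293320, p(143)=20390982757, p(144)=22540654445, p(145)=24908858009, p(146)=27517052599, p(147)=30388671978, p(148)=33549419497, p(149)=37027355200, p(150)=40853235313, p(151)=45060624582, p(152)=49686288421.
Final step: p(153) = p(152) + p(151) - p(148) - p(146) + p(141) + p(138) - p(131) - p(127) + p(118) + p(113) - p(102) - p(96) + p(83) + p(76) - p(61) - p(53) + p(36) + p(27) - p(8)
= 49686288421 + 45060624582 - 33549419497 - 27517052599 + 16670689208 + 12292341831 - 5964539504 - 3913864295 + 1482074143 + 851376628 - 241265379 - 118114304 + 23338469 + 9289091 - 1121505 - 329931 + 17977 + 3010 - 22
= 54770336324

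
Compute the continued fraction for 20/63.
[0; 3, 6, 1, 2]

Euclidean algorithm steps:
20 = 0 × 63 + 20
63 = 3 × 20 + 3
20 = 6 × 3 + 2
3 = 1 × 2 + 1
2 = 2 × 1 + 0
Continued fraction: [0; 3, 6, 1, 2]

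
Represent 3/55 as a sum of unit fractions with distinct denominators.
1/19 + 1/523 + 1/546535

Greedy algorithm:
3/55: ceiling(55/3) = 19, use 1/19
2/1045: ceiling(1045/2) = 523, use 1/523
1/546535: ceiling(546535/1) = 546535, use 1/546535
Result: 3/55 = 1/19 + 1/523 + 1/546535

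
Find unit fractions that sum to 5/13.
1/3 + 1/20 + 1/780

Greedy algorithm:
5/13: ceiling(13/5) = 3, use 1/3
2/39: ceiling(39/2) = 20, use 1/20
1/780: ceiling(780/1) = 780, use 1/780
Result: 5/13 = 1/3 + 1/20 + 1/780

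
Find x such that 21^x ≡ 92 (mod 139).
17

Baby-step giant-step with step n = ⌈√139⌉ = 12.
Baby steps 21^j mod 139 (j:value) for j=0..11: 0:1, 1:21, 2:24, 3:87, 4:20, 5:3, 6:63, 7:72, 8:122, 9:60, 10:9, 11:50.
Giant-step multiplier: 21^(-12) ≡ 21^(138-12) = 21^126 ≡ 65 (mod 139).
Giant steps γ_i = 92·65^i mod 139: γ_0=92, γ_1=3 (in table at j=5).
x = i·n + j = 1·12 + 5 = 17.
Check: 21^17 ≡ 92 (mod 139).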